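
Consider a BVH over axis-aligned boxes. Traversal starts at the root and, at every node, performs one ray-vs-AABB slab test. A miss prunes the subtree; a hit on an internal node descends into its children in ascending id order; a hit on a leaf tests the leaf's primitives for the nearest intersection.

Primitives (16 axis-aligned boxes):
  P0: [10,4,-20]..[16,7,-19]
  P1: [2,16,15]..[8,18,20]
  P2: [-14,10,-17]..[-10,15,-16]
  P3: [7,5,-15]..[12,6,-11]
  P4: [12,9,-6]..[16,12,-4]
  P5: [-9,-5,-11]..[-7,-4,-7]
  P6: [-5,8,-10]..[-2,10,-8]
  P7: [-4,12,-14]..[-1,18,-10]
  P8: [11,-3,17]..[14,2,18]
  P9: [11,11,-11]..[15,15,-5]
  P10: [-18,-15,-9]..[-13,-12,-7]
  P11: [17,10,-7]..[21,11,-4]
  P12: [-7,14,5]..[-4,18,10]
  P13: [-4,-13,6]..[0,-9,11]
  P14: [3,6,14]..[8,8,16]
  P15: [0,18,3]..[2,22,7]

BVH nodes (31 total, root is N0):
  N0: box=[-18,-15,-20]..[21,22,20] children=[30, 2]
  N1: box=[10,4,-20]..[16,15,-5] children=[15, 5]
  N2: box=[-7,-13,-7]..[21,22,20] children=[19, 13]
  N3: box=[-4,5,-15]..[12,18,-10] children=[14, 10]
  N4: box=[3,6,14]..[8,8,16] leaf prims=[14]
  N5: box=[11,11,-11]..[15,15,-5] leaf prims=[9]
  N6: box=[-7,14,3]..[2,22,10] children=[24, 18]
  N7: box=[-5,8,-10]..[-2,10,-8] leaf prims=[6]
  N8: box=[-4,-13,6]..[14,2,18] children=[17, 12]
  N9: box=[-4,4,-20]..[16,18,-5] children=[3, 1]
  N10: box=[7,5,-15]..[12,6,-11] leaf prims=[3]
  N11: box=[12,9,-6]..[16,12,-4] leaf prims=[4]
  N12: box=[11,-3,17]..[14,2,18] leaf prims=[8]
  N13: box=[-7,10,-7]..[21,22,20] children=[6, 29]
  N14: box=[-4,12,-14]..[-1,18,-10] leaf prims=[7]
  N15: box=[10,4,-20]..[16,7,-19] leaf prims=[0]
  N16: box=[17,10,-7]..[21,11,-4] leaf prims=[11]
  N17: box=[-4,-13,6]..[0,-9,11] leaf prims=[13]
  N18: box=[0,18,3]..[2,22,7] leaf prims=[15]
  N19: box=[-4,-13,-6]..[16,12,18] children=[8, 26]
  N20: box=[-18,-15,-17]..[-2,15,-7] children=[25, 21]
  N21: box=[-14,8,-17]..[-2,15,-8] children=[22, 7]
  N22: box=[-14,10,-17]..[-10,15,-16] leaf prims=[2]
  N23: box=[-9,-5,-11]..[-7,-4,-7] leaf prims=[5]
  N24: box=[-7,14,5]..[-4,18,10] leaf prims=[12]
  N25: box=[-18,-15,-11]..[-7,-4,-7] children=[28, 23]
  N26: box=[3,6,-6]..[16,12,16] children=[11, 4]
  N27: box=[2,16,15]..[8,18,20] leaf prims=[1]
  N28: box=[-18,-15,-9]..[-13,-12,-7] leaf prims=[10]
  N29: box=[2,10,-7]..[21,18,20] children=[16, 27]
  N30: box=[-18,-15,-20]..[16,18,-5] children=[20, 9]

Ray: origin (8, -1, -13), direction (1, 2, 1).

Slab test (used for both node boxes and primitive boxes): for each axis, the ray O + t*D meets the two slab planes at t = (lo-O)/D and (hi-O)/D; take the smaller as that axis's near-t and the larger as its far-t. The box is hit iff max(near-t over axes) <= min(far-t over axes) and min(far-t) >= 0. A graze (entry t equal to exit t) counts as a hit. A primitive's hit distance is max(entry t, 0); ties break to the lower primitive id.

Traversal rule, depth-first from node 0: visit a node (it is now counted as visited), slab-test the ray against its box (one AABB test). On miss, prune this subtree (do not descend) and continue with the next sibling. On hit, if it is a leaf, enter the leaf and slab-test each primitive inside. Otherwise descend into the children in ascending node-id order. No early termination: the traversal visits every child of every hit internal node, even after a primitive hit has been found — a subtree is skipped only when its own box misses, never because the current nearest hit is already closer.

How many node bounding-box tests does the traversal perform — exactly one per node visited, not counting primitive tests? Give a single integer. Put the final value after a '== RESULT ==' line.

Walk:
N0 x:[-26,13] y:[-7,23/2] z:[-7,33] -> hit [-7,23/2], descend [2, 30]
  N2 x:[-15,13] y:[-6,23/2] z:[6,33] -> hit [6,23/2], descend [13, 19]
    N13 x:[-15,13] y:[11/2,23/2] z:[6,33] -> hit [6,23/2], descend [6, 29]
      N6 x:[-15,-6] y:[15/2,23/2] z:[16,23] -> miss, prune
      N29 x:[-6,13] y:[11/2,19/2] z:[6,33] -> hit [6,19/2], descend [16, 27]
        N16 x:[9,13] y:[11/2,6] z:[6,9] -> miss, prune
        N27 x:[-6,0] y:[17/2,19/2] z:[28,33] -> miss, prune
    N19 x:[-12,8] y:[-6,13/2] z:[7,31] -> miss, prune
  N30 x:[-26,8] y:[-7,19/2] z:[-7,8] -> hit [-7,8], descend [9, 20]
    N9 x:[-12,8] y:[5/2,19/2] z:[-7,8] -> hit [5/2,8], descend [1, 3]
      N1 x:[2,8] y:[5/2,8] z:[-7,8] -> hit [5/2,8], descend [5, 15]
        N5 x:[3,7] y:[6,8] z:[2,8] -> hit [6,7] leaf, test {P9@t=6}
        N15 x:[2,8] y:[5/2,4] z:[-7,-6] -> miss, prune
      N3 x:[-12,4] y:[3,19/2] z:[-2,3] -> hit [3,3], descend [10, 14]
        N10 x:[-1,4] y:[3,7/2] z:[-2,2] -> miss, prune
        N14 x:[-12,-9] y:[13/2,19/2] z:[-1,3] -> miss, prune
    N20 x:[-26,-10] y:[-7,8] z:[-4,6] -> miss, prune

Visited [0, 2, 13, 6, 29, 16, 27, 19, 30, 9, 1, 5, 15, 3, 10, 14, 20]. Tests: 17 box, 1 leaf. Nearest: P9.

== RESULT ==
17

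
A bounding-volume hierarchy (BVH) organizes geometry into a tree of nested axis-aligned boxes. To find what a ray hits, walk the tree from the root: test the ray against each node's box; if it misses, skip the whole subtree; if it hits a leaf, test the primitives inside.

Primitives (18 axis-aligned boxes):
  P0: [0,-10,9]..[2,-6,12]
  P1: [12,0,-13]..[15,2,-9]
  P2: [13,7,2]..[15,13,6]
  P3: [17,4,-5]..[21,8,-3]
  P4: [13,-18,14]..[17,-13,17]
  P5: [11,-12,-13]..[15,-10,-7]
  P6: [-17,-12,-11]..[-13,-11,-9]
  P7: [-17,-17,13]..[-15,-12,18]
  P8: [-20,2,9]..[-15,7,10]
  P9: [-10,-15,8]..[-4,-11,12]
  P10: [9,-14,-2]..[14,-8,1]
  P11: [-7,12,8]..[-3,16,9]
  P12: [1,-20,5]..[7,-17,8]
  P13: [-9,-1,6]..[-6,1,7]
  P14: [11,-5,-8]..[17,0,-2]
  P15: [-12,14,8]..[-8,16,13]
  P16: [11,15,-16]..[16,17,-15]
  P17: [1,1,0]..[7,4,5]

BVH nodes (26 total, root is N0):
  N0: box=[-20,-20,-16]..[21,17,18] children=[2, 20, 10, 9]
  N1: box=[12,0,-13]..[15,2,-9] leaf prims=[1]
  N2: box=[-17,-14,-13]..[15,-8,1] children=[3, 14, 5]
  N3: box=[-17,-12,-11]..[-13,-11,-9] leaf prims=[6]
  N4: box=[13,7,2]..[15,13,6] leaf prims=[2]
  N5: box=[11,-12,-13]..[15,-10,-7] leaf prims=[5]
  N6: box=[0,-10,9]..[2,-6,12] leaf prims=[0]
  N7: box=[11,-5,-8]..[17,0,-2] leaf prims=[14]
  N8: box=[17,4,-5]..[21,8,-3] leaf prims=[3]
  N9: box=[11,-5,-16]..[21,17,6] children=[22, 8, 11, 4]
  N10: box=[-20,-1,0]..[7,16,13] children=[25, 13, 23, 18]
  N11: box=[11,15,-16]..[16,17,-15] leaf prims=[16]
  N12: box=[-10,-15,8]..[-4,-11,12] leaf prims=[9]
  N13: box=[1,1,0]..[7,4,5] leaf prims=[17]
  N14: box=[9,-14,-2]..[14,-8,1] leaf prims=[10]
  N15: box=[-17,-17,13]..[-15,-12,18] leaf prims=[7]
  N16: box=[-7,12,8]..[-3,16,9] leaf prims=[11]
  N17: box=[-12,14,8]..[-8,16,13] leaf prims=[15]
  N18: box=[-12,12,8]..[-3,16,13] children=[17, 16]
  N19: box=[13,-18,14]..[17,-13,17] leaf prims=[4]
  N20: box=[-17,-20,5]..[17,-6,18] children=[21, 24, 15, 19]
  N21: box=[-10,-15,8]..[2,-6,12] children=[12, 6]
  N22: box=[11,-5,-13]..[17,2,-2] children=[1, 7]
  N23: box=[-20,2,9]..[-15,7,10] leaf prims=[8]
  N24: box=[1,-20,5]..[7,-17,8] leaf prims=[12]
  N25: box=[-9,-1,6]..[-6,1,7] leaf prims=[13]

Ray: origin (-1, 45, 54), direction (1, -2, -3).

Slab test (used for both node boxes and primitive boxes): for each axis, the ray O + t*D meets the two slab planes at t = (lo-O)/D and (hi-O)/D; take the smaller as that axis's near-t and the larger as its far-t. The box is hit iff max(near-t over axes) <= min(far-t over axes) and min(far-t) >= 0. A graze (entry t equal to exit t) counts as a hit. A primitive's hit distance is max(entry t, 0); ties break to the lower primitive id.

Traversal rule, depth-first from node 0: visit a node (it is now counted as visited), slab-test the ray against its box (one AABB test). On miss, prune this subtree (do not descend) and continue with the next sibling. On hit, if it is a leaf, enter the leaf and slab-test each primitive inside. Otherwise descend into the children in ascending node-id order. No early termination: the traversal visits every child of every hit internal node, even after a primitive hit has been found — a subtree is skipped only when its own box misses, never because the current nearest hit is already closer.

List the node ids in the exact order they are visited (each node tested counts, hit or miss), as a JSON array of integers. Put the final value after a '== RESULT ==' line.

Traverse from the root:
N0 x:[-19,22] y:[14,65/2] z:[12,70/3] -> hit [14,22], descend [2, 9, 10, 20]
  N2 x:[-16,16] y:[53/2,59/2] z:[53/3,67/3] -> miss, prune
  N9 x:[12,22] y:[14,25] z:[16,70/3] -> hit [16,22], descend [4, 8, 11, 22]
    N4 x:[14,16] y:[16,19] z:[16,52/3] -> hit [16,16] leaf, test {P2@t=16}
    N8 x:[18,22] y:[37/2,41/2] z:[19,59/3] -> hit [19,59/3] leaf, test {P3@t=19}
    N11 x:[12,17] y:[14,15] z:[23,70/3] -> miss, prune
    N22 x:[12,18] y:[43/2,25] z:[56/3,67/3] -> miss, prune
  N10 x:[-19,8] y:[29/2,23] z:[41/3,18] -> miss, prune
  N20 x:[-16,18] y:[51/2,65/2] z:[12,49/3] -> miss, prune

Visited [0, 2, 9, 4, 8, 11, 22, 10, 20]. Tests: 9 box, 2 leaf. Nearest: P2.

== RESULT ==
[0, 2, 9, 4, 8, 11, 22, 10, 20]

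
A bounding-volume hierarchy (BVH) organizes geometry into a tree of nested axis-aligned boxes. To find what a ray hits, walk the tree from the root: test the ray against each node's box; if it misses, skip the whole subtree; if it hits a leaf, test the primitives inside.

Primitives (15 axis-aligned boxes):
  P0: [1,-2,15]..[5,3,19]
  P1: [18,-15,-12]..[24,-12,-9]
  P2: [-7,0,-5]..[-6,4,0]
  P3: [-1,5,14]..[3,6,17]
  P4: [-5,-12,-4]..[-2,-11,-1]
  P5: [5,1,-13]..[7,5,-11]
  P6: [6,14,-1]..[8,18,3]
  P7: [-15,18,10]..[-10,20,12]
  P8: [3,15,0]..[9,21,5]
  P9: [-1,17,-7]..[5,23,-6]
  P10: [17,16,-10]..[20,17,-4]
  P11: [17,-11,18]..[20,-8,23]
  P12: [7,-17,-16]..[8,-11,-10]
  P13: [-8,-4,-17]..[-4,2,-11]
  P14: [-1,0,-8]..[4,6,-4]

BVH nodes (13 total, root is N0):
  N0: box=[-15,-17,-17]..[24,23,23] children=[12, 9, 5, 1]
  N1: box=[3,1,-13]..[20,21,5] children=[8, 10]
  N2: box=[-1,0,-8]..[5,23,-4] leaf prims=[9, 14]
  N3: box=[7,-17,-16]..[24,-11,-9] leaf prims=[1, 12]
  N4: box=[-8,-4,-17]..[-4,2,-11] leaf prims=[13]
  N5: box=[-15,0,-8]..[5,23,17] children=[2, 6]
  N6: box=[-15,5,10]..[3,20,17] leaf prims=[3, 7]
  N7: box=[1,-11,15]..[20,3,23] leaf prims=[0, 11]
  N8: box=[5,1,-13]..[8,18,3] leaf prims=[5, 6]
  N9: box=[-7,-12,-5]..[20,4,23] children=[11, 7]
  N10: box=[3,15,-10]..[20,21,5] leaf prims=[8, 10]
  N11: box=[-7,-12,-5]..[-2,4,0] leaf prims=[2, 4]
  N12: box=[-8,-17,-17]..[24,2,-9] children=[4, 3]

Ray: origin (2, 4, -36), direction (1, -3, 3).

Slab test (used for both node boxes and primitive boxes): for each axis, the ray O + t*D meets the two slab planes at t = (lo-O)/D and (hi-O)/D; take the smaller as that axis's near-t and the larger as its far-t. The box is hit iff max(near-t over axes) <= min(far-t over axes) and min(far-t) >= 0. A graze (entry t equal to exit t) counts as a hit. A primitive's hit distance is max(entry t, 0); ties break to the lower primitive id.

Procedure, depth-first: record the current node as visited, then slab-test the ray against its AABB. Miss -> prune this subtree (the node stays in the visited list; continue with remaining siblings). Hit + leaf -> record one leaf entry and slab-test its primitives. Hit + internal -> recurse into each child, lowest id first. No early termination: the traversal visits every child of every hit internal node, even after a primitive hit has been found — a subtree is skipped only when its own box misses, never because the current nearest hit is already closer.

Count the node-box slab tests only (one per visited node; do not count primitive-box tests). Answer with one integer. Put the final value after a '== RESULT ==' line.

Trace the traversal:
N0 x:[-17,22] y:[-19/3,7] z:[19/3,59/3] -> hit [19/3,7], descend [1, 5, 9, 12]
  N1 x:[1,18] y:[-17/3,1] z:[23/3,41/3] -> miss, prune
  N5 x:[-17,3] y:[-19/3,4/3] z:[28/3,53/3] -> miss, prune
  N9 x:[-9,18] y:[0,16/3] z:[31/3,59/3] -> miss, prune
  N12 x:[-10,22] y:[2/3,7] z:[19/3,9] -> hit [19/3,7], descend [3, 4]
    N3 x:[5,22] y:[5,7] z:[20/3,9] -> hit [20/3,7] leaf, test {P1(miss), P12(miss)}
    N4 x:[-10,-6] y:[2/3,8/3] z:[19/3,25/3] -> miss, prune

order=[0, 1, 5, 9, 12, 3, 4]  |boxes|=7  |leaves|=1  hit=miss

== RESULT ==
7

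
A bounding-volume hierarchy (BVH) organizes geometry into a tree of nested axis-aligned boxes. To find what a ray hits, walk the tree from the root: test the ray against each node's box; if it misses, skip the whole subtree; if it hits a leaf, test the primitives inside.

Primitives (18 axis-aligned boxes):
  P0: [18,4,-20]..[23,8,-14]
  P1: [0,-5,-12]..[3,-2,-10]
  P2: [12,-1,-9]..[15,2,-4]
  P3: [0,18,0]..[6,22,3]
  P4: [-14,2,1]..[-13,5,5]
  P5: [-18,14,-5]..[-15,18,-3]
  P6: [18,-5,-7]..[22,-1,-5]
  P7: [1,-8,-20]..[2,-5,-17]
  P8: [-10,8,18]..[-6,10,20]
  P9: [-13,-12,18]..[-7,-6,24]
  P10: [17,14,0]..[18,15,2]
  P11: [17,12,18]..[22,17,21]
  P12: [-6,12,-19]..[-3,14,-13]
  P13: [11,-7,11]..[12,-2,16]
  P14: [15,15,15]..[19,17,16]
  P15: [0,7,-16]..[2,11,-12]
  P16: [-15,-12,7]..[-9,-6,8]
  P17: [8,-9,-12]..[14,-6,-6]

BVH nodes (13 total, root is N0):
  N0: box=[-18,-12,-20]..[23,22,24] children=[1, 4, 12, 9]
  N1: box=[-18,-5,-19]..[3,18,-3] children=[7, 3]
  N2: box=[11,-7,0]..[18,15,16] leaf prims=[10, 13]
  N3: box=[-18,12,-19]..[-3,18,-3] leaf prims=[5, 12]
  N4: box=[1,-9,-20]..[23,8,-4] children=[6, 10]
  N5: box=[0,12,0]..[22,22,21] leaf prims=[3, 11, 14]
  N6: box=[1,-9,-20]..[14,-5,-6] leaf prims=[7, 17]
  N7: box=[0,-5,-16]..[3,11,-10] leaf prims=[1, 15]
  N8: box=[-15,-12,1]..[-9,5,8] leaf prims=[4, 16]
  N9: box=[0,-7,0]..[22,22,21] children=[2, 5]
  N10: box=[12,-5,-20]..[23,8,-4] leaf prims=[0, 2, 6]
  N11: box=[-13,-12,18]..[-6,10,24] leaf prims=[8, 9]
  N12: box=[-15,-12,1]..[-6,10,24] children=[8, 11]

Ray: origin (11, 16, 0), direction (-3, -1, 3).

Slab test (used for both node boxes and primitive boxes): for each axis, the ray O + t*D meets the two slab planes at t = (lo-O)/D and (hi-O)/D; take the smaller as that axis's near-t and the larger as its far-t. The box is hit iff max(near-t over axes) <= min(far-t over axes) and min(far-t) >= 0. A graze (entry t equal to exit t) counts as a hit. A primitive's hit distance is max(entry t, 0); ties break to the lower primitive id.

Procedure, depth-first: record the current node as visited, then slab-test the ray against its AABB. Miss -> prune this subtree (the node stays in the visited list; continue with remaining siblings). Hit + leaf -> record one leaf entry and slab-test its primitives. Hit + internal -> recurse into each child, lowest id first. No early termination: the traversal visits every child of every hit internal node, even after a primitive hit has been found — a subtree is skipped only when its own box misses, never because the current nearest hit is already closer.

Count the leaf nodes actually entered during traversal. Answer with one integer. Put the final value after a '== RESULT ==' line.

Walk:
N0 x:[-4,29/3] y:[-6,28] z:[-20/3,8] -> hit [-4,8], descend [1, 4, 9, 12]
  N1 x:[8/3,29/3] y:[-2,21] z:[-19/3,-1] -> miss, prune
  N4 x:[-4,10/3] y:[8,25] z:[-20/3,-4/3] -> miss, prune
  N9 x:[-11/3,11/3] y:[-6,23] z:[0,7] -> hit [0,11/3], descend [2, 5]
    N2 x:[-7/3,0] y:[1,23] z:[0,16/3] -> miss, prune
    N5 x:[-11/3,11/3] y:[-6,4] z:[0,7] -> hit [0,11/3] leaf, test {P3(miss), P11(miss), P14(miss)}
  N12 x:[17/3,26/3] y:[6,28] z:[1/3,8] -> hit [6,8], descend [8, 11]
    N8 x:[20/3,26/3] y:[11,28] z:[1/3,8/3] -> miss, prune
    N11 x:[17/3,8] y:[6,28] z:[6,8] -> hit [6,8] leaf, test {P8@t=6, P9(miss)}

Summary -> nodes [0, 1, 4, 9, 2, 5, 12, 8, 11]; box-tests=9; leaf-entries=2; first=P8

== RESULT ==
2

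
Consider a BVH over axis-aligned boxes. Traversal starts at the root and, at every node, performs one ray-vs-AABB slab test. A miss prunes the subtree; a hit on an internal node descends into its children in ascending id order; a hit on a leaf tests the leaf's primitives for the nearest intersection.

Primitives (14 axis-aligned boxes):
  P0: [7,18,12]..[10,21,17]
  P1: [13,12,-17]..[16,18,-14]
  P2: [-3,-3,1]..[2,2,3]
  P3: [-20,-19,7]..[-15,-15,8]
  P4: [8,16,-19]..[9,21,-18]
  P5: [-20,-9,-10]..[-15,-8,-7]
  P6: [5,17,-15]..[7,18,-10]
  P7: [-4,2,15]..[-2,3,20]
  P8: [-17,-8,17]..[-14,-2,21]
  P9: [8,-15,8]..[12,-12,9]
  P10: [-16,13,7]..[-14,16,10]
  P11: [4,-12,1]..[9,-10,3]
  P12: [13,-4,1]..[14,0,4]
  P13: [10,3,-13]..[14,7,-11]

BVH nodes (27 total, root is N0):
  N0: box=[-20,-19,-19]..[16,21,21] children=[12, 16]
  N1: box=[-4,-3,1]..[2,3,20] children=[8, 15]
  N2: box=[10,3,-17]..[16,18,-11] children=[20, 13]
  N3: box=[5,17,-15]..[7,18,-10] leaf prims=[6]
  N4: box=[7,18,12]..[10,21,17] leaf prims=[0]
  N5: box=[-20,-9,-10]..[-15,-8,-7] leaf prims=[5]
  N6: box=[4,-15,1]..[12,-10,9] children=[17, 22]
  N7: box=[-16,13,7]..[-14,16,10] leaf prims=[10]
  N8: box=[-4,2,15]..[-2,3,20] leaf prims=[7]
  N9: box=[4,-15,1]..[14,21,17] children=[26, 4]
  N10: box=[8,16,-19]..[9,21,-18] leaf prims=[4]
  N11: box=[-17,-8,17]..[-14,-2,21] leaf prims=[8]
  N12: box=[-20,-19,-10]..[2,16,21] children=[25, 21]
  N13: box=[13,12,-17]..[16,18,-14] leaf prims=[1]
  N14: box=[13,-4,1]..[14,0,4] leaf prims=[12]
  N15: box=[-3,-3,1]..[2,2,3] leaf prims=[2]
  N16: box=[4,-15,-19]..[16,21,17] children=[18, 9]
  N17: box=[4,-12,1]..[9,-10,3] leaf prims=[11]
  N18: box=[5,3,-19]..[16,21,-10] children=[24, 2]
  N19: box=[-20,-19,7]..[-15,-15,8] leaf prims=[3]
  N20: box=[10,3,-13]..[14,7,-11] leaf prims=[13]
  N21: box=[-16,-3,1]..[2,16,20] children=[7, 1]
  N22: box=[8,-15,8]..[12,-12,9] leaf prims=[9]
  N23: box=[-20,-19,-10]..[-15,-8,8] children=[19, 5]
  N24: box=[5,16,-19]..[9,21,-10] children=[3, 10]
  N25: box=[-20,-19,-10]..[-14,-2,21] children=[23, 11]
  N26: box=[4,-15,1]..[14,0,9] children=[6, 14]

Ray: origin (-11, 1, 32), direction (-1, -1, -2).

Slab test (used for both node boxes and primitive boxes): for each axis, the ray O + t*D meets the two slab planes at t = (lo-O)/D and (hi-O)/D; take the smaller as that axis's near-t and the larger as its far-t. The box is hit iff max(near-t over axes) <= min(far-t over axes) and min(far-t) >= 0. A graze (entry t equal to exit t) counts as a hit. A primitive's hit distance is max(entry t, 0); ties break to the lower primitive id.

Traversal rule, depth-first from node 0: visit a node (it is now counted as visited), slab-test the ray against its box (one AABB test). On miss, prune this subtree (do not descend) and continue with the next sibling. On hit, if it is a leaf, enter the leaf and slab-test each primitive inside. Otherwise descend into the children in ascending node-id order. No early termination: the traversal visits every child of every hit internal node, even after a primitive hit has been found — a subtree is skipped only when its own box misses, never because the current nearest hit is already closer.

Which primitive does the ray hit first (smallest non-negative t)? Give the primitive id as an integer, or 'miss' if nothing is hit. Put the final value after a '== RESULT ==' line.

Trace the traversal:
N0 x:[-27,9] y:[-20,20] z:[11/2,51/2] -> hit [11/2,9], descend [12, 16]
  N12 x:[-13,9] y:[-15,20] z:[11/2,21] -> hit [11/2,9], descend [21, 25]
    N21 x:[-13,5] y:[-15,4] z:[6,31/2] -> miss, prune
    N25 x:[3,9] y:[3,20] z:[11/2,21] -> hit [11/2,9], descend [11, 23]
      N11 x:[3,6] y:[3,9] z:[11/2,15/2] -> hit [11/2,6] leaf, test {P8@t=11/2}
      N23 x:[4,9] y:[9,20] z:[12,21] -> miss, prune
  N16 x:[-27,-15] y:[-20,16] z:[15/2,51/2] -> miss, prune

Summary -> nodes [0, 12, 21, 25, 11, 23, 16]; box-tests=7; leaf-entries=1; first=P8

== RESULT ==
8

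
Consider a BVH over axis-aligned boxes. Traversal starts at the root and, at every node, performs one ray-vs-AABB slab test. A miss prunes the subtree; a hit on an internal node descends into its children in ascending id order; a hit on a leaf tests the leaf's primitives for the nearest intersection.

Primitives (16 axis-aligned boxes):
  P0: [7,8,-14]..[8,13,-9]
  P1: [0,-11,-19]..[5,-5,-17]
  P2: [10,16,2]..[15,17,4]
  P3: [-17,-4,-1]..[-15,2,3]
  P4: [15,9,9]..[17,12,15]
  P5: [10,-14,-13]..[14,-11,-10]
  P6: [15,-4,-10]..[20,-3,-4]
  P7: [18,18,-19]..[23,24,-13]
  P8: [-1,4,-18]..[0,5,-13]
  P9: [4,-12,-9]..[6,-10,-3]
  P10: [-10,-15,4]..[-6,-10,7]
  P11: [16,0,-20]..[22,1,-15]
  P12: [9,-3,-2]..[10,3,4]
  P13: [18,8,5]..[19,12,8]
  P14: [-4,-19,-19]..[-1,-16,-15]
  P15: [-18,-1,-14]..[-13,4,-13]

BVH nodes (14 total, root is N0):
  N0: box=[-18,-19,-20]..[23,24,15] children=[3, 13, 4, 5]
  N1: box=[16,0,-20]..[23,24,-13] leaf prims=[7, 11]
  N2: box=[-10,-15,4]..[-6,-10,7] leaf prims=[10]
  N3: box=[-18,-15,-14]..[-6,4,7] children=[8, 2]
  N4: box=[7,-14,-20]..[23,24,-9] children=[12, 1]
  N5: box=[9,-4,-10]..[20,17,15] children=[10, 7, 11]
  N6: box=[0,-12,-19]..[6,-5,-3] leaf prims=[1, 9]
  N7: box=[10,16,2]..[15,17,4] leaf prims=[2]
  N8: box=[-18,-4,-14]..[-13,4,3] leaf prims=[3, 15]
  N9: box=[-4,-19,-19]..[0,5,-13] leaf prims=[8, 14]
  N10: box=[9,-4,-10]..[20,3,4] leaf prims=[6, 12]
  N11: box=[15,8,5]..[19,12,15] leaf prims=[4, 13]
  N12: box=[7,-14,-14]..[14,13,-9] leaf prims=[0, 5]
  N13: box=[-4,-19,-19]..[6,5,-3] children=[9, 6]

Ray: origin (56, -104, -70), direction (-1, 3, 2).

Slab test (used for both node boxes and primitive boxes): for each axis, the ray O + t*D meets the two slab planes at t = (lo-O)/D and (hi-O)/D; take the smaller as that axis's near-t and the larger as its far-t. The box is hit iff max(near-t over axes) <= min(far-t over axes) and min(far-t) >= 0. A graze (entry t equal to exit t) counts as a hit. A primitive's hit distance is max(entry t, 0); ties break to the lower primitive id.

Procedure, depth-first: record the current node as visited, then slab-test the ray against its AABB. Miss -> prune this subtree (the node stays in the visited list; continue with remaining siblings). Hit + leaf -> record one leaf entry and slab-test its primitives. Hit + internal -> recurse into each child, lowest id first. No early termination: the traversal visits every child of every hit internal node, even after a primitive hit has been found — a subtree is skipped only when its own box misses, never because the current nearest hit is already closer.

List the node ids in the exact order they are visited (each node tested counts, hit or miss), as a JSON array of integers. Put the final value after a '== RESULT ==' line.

Trace the traversal:
N0 x:[33,74] y:[85/3,128/3] z:[25,85/2] -> hit [33,85/2], descend [3, 4, 5, 13]
  N3 x:[62,74] y:[89/3,36] z:[28,77/2] -> miss, prune
  N4 x:[33,49] y:[30,128/3] z:[25,61/2] -> miss, prune
  N5 x:[36,47] y:[100/3,121/3] z:[30,85/2] -> hit [36,121/3], descend [7, 10, 11]
    N7 x:[41,46] y:[40,121/3] z:[36,37] -> miss, prune
    N10 x:[36,47] y:[100/3,107/3] z:[30,37] -> miss, prune
    N11 x:[37,41] y:[112/3,116/3] z:[75/2,85/2] -> hit [75/2,116/3] leaf, test {P4(miss), P13@t=75/2}
  N13 x:[50,60] y:[85/3,109/3] z:[51/2,67/2] -> miss, prune

Summary -> nodes [0, 3, 4, 5, 7, 10, 11, 13]; box-tests=8; leaf-entries=1; first=P13

== RESULT ==
[0, 3, 4, 5, 7, 10, 11, 13]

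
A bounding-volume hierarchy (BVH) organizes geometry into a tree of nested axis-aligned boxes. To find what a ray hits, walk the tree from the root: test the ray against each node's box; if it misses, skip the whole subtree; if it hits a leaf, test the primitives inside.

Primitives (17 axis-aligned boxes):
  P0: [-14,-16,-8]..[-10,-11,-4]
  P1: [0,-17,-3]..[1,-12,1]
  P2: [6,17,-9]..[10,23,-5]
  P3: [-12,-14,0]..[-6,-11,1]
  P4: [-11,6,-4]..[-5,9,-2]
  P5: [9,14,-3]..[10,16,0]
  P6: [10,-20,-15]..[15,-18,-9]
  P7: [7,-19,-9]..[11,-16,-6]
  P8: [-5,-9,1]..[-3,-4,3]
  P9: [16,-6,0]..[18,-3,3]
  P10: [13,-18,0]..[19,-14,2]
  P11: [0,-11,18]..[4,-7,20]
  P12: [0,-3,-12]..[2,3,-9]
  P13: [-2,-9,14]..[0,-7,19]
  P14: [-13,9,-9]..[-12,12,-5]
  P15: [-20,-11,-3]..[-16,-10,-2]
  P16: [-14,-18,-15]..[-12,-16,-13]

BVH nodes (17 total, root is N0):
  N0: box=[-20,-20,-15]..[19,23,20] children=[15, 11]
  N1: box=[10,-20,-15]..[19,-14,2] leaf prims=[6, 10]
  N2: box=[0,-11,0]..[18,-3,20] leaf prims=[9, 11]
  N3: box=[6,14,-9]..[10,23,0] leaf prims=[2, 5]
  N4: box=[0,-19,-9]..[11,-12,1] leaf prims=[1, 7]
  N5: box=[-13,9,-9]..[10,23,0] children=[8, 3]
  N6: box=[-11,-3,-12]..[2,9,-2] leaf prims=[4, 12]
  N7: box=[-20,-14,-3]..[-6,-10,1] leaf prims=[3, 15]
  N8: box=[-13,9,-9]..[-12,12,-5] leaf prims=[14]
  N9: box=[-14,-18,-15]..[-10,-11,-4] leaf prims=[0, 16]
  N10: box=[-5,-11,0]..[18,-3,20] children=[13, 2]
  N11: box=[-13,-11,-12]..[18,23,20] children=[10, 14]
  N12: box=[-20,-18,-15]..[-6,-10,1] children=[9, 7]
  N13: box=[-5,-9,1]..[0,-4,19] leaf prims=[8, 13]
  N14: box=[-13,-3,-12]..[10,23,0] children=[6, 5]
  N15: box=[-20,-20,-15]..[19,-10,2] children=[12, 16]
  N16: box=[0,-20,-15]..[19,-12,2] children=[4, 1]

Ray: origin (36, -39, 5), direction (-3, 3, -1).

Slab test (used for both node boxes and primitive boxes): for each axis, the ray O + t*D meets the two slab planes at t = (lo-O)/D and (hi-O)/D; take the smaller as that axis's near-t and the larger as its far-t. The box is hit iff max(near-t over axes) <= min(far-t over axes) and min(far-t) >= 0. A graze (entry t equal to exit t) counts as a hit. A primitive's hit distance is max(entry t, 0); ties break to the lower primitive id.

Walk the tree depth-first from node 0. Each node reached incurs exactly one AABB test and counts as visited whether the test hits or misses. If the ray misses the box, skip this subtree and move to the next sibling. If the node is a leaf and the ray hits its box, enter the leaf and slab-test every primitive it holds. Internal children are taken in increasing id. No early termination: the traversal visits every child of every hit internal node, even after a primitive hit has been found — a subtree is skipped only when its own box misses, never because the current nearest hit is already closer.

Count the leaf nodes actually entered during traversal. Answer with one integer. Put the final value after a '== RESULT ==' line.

Traverse from the root:
N0 x:[17/3,56/3] y:[19/3,62/3] z:[-15,20] -> hit [19/3,56/3], descend [11, 15]
  N11 x:[6,49/3] y:[28/3,62/3] z:[-15,17] -> hit [28/3,49/3], descend [10, 14]
    N10 x:[6,41/3] y:[28/3,12] z:[-15,5] -> miss, prune
    N14 x:[26/3,49/3] y:[12,62/3] z:[5,17] -> hit [12,49/3], descend [5, 6]
      N5 x:[26/3,49/3] y:[16,62/3] z:[5,14] -> miss, prune
      N6 x:[34/3,47/3] y:[12,16] z:[7,17] -> hit [12,47/3] leaf, test {P4(miss), P12(miss)}
  N15 x:[17/3,56/3] y:[19/3,29/3] z:[3,20] -> hit [19/3,29/3], descend [12, 16]
    N12 x:[14,56/3] y:[7,29/3] z:[4,20] -> miss, prune
    N16 x:[17/3,12] y:[19/3,9] z:[3,20] -> hit [19/3,9], descend [1, 4]
      N1 x:[17/3,26/3] y:[19/3,25/3] z:[3,20] -> hit [19/3,25/3] leaf, test {P6(miss), P10(miss)}
      N4 x:[25/3,12] y:[20/3,9] z:[4,14] -> hit [25/3,9] leaf, test {P1(miss), P7(miss)}

Summary -> nodes [0, 11, 10, 14, 5, 6, 15, 12, 16, 1, 4]; box-tests=11; leaf-entries=3; first=miss

== RESULT ==
3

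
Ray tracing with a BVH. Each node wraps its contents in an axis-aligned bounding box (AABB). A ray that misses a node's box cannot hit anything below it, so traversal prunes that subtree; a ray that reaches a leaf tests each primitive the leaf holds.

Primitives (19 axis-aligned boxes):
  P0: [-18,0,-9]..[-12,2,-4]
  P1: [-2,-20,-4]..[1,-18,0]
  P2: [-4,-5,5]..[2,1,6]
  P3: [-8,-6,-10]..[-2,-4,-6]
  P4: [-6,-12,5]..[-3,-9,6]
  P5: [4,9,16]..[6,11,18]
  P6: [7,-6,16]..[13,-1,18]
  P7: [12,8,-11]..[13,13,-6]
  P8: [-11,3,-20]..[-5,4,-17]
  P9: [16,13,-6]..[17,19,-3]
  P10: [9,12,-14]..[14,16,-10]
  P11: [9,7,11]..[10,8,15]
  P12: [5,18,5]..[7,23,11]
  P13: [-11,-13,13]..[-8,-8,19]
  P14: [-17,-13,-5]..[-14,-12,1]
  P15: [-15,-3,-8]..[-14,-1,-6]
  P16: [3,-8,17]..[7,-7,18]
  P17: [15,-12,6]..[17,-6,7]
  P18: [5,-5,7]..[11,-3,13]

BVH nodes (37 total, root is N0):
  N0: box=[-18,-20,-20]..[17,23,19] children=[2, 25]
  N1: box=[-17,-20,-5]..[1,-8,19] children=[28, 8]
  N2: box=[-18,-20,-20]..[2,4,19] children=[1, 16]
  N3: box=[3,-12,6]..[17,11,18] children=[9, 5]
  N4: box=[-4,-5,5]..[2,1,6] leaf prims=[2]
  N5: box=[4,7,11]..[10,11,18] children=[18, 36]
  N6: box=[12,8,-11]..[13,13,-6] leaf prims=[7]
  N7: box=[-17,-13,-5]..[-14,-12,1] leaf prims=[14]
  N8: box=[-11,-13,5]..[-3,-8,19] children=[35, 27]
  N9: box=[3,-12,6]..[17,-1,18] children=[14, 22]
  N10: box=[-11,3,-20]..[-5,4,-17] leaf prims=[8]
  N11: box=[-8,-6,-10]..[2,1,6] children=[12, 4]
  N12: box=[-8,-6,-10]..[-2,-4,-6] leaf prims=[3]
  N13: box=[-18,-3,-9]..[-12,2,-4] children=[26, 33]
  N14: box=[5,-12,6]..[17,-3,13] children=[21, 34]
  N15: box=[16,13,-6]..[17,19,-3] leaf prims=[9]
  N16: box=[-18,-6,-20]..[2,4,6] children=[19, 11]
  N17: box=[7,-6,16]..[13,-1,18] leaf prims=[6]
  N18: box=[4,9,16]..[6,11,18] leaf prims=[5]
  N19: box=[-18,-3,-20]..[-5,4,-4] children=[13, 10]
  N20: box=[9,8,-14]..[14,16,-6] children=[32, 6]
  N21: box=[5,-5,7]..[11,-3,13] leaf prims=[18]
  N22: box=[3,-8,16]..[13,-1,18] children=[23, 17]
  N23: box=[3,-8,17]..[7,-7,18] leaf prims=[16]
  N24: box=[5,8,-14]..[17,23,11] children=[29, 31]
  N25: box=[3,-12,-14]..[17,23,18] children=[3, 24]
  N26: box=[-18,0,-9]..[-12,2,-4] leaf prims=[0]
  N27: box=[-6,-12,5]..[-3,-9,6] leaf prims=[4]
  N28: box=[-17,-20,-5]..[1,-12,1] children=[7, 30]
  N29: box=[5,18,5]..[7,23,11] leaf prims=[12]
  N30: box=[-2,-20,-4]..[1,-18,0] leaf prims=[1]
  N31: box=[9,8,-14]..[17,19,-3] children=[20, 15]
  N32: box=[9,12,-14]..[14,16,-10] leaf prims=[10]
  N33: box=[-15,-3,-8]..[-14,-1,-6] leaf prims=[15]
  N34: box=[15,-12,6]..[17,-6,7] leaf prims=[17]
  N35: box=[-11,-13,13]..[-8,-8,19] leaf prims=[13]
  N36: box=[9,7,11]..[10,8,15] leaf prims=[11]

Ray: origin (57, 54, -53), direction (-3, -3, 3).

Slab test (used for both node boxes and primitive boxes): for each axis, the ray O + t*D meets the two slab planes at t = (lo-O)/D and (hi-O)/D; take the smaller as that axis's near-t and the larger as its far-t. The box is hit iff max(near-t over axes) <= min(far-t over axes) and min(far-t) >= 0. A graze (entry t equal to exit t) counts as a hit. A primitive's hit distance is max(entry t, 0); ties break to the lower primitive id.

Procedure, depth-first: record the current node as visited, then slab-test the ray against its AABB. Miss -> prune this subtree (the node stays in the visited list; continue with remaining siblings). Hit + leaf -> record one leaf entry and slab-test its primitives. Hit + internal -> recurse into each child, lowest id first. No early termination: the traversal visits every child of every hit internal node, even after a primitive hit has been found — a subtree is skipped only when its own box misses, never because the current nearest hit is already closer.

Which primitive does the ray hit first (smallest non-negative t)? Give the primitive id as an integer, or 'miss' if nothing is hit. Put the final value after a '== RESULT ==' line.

Walk:
N0 x:[40/3,25] y:[31/3,74/3] z:[11,24] -> hit [40/3,24], descend [2, 25]
  N2 x:[55/3,25] y:[50/3,74/3] z:[11,24] -> hit [55/3,24], descend [1, 16]
    N1 x:[56/3,74/3] y:[62/3,74/3] z:[16,24] -> hit [62/3,24], descend [8, 28]
      N8 x:[20,68/3] y:[62/3,67/3] z:[58/3,24] -> hit [62/3,67/3], descend [27, 35]
        N27 x:[20,21] y:[21,22] z:[58/3,59/3] -> miss, prune
        N35 x:[65/3,68/3] y:[62/3,67/3] z:[22,24] -> hit [22,67/3] leaf, test {P13@t=22}
      N28 x:[56/3,74/3] y:[22,74/3] z:[16,18] -> miss, prune
    N16 x:[55/3,25] y:[50/3,20] z:[11,59/3] -> hit [55/3,59/3], descend [11, 19]
      N11 x:[55/3,65/3] y:[53/3,20] z:[43/3,59/3] -> hit [55/3,59/3], descend [4, 12]
        N4 x:[55/3,61/3] y:[53/3,59/3] z:[58/3,59/3] -> hit [58/3,59/3] leaf, test {P2@t=58/3}
        N12 x:[59/3,65/3] y:[58/3,20] z:[43/3,47/3] -> miss, prune
      N19 x:[62/3,25] y:[50/3,19] z:[11,49/3] -> miss, prune
  N25 x:[40/3,18] y:[31/3,22] z:[13,71/3] -> hit [40/3,18], descend [3, 24]
    N3 x:[40/3,18] y:[43/3,22] z:[59/3,71/3] -> miss, prune
    N24 x:[40/3,52/3] y:[31/3,46/3] z:[13,64/3] -> hit [40/3,46/3], descend [29, 31]
      N29 x:[50/3,52/3] y:[31/3,12] z:[58/3,64/3] -> miss, prune
      N31 x:[40/3,16] y:[35/3,46/3] z:[13,50/3] -> hit [40/3,46/3], descend [15, 20]
        N15 x:[40/3,41/3] y:[35/3,41/3] z:[47/3,50/3] -> miss, prune
        N20 x:[43/3,16] y:[38/3,46/3] z:[13,47/3] -> hit [43/3,46/3], descend [6, 32]
          N6 x:[44/3,15] y:[41/3,46/3] z:[14,47/3] -> hit [44/3,15] leaf, test {P7@t=44/3}
          N32 x:[43/3,16] y:[38/3,14] z:[13,43/3] -> miss, prune

Visited [0, 2, 1, 8, 27, 35, 28, 16, 11, 4, 12, 19, 25, 3, 24, 29, 31, 15, 20, 6, 32]. Tests: 21 box, 3 leaf. Nearest: P7.

== RESULT ==
7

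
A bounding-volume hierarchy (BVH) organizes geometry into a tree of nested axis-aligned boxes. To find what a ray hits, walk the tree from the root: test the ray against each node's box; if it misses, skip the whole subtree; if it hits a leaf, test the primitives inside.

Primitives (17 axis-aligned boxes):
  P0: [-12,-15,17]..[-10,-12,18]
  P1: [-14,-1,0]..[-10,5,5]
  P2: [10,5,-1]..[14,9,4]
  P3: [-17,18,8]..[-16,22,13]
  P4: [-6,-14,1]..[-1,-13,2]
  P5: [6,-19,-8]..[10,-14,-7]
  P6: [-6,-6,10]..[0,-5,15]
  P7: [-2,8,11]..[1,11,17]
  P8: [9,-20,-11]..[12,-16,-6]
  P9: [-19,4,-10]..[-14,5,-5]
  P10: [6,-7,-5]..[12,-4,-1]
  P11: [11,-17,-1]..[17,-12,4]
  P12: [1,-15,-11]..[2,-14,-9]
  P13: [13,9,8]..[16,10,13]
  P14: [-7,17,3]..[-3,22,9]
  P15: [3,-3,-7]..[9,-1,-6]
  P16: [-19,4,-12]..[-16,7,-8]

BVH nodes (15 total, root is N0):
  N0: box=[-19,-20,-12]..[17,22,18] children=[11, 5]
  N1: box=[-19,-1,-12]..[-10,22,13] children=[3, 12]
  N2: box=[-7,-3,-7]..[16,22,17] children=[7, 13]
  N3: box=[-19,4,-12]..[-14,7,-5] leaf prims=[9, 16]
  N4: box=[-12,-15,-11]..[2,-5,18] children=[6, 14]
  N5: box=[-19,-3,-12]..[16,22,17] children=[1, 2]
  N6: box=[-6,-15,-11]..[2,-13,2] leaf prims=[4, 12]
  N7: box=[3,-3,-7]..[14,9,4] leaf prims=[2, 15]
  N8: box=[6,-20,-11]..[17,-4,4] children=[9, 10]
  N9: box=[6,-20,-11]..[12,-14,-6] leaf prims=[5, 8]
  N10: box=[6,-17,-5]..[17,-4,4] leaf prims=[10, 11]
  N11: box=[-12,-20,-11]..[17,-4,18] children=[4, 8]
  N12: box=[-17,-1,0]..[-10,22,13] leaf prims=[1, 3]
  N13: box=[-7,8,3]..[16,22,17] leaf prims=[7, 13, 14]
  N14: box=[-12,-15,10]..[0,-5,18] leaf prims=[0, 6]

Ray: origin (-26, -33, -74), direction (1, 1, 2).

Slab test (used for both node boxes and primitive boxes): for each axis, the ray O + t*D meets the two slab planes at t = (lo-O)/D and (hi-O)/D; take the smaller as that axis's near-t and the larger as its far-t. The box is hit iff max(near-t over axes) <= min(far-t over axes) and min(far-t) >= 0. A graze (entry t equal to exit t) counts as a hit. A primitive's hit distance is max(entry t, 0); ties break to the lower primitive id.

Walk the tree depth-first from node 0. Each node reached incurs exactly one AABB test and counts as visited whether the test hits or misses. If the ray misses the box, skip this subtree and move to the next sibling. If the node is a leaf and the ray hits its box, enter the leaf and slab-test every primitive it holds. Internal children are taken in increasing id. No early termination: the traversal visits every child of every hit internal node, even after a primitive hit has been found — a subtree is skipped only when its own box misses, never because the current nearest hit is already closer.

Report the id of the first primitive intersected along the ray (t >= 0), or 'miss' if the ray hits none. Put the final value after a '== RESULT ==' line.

Traverse from the root:
N0 x:[7,43] y:[13,55] z:[31,46] -> hit [31,43], descend [5, 11]
  N5 x:[7,42] y:[30,55] z:[31,91/2] -> hit [31,42], descend [1, 2]
    N1 x:[7,16] y:[32,55] z:[31,87/2] -> miss, prune
    N2 x:[19,42] y:[30,55] z:[67/2,91/2] -> hit [67/2,42], descend [7, 13]
      N7 x:[29,40] y:[30,42] z:[67/2,39] -> hit [67/2,39] leaf, test {P2@t=38, P15(miss)}
      N13 x:[19,42] y:[41,55] z:[77/2,91/2] -> hit [41,42] leaf, test {P7(miss), P13@t=42, P14(miss)}
  N11 x:[14,43] y:[13,29] z:[63/2,46] -> miss, prune

Summary -> nodes [0, 5, 1, 2, 7, 13, 11]; box-tests=7; leaf-entries=2; first=P2

== RESULT ==
2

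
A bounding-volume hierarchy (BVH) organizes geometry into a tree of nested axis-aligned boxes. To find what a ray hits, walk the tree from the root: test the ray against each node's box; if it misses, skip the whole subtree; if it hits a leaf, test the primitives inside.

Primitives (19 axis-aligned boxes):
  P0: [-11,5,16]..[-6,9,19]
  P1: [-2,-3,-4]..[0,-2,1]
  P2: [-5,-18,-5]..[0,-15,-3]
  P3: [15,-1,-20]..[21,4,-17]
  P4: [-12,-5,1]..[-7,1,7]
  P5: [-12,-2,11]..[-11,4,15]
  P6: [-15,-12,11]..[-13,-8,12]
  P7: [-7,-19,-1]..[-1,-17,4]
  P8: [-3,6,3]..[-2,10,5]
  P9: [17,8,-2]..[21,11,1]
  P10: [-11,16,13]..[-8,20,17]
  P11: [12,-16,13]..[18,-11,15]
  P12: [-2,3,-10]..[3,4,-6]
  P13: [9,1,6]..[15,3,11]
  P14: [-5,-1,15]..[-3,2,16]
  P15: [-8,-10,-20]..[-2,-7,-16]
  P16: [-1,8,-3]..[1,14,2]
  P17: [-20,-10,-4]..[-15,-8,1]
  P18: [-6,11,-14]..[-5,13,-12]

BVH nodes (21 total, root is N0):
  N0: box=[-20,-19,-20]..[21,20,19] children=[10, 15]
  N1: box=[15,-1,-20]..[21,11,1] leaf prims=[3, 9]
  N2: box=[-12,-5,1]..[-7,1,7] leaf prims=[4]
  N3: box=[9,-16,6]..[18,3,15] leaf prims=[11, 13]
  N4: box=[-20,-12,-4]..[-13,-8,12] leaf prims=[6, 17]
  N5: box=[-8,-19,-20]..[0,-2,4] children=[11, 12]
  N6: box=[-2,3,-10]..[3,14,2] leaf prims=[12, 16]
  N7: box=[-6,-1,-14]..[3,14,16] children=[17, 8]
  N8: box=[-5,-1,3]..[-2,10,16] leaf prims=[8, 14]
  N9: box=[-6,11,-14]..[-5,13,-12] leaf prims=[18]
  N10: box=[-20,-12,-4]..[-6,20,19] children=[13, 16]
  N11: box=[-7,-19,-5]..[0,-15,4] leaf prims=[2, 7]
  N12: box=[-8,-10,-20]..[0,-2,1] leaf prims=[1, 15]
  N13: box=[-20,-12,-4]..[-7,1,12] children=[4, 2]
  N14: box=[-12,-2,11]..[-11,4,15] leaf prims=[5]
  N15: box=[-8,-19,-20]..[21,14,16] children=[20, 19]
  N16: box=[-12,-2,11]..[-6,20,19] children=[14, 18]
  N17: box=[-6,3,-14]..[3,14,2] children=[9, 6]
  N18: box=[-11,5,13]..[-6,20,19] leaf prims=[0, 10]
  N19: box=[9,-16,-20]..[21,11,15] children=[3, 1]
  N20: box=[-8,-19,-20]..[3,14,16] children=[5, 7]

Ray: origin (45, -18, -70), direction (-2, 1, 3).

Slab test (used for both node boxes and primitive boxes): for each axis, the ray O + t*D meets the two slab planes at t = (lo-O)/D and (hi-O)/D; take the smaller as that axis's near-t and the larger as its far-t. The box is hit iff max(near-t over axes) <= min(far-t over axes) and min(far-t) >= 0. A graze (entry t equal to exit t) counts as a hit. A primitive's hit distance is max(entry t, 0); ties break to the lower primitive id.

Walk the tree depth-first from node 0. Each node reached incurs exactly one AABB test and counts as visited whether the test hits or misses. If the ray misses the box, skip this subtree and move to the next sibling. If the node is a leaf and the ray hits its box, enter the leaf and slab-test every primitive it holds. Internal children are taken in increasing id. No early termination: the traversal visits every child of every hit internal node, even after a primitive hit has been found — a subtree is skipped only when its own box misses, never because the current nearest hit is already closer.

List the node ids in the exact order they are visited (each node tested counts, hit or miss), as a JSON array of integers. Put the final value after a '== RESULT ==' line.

Traverse from the root:
N0 x:[12,65/2] y:[-1,38] z:[50/3,89/3] -> hit [50/3,89/3], descend [10, 15]
  N10 x:[51/2,65/2] y:[6,38] z:[22,89/3] -> hit [51/2,89/3], descend [13, 16]
    N13 x:[26,65/2] y:[6,19] z:[22,82/3] -> miss, prune
    N16 x:[51/2,57/2] y:[16,38] z:[27,89/3] -> hit [27,57/2], descend [14, 18]
      N14 x:[28,57/2] y:[16,22] z:[27,85/3] -> miss, prune
      N18 x:[51/2,28] y:[23,38] z:[83/3,89/3] -> hit [83/3,28] leaf, test {P0(miss), P10(miss)}
  N15 x:[12,53/2] y:[-1,32] z:[50/3,86/3] -> hit [50/3,53/2], descend [19, 20]
    N19 x:[12,18] y:[2,29] z:[50/3,85/3] -> hit [50/3,18], descend [1, 3]
      N1 x:[12,15] y:[17,29] z:[50/3,71/3] -> miss, prune
      N3 x:[27/2,18] y:[2,21] z:[76/3,85/3] -> miss, prune
    N20 x:[21,53/2] y:[-1,32] z:[50/3,86/3] -> hit [21,53/2], descend [5, 7]
      N5 x:[45/2,53/2] y:[-1,16] z:[50/3,74/3] -> miss, prune
      N7 x:[21,51/2] y:[17,32] z:[56/3,86/3] -> hit [21,51/2], descend [8, 17]
        N8 x:[47/2,25] y:[17,28] z:[73/3,86/3] -> hit [73/3,25] leaf, test {P8(miss), P14(miss)}
        N17 x:[21,51/2] y:[21,32] z:[56/3,24] -> hit [21,24], descend [6, 9]
          N6 x:[21,47/2] y:[21,32] z:[20,24] -> hit [21,47/2] leaf, test {P12@t=21, P16(miss)}
          N9 x:[25,51/2] y:[29,31] z:[56/3,58/3] -> miss, prune

order=[0, 10, 13, 16, 14, 18, 15, 19, 1, 3, 20, 5, 7, 8, 17, 6, 9]  |boxes|=17  |leaves|=3  hit=P12

== RESULT ==
[0, 10, 13, 16, 14, 18, 15, 19, 1, 3, 20, 5, 7, 8, 17, 6, 9]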